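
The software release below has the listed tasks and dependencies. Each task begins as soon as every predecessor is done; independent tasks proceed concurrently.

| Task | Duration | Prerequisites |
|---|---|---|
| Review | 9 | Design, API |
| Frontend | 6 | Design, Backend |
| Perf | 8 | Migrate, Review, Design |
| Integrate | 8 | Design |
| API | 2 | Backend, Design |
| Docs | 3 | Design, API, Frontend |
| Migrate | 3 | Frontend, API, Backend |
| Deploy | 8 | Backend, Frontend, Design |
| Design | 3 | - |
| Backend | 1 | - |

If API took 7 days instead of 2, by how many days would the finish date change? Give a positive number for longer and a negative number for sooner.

5

As given, the longest chain is Design→API→Review→Perf = 3+2+9+8 = 22, so the finish is 22 days.
API lies on that path, so at 7 days the path becomes 27 days.
No other chain overtakes it, so the finish is 27 days.
Change in finish: 27 − 22 = +5 days.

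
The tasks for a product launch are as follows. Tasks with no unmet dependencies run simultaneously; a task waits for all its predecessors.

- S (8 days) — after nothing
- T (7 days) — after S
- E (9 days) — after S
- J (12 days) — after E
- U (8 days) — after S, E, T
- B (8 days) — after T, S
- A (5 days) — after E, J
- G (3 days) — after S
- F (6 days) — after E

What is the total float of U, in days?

9

The longest chain is S→E→J→A = 8+9+12+5 = 34; overall finish 34 days.
The longest chain containing U totals 25 days.
Float = 34 − 25 = 9.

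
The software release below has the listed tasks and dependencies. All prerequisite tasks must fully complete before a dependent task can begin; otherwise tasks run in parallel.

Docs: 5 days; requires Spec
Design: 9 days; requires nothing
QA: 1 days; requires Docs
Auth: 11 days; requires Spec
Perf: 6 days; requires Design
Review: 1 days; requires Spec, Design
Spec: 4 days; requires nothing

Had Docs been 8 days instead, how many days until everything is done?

Actual critical path: Spec→Auth = 4+11 = 15 ⇒ 15 days.
Docs has 5 days of float (longest path through it is 10).
That remains the longest chain; total 15 days.

15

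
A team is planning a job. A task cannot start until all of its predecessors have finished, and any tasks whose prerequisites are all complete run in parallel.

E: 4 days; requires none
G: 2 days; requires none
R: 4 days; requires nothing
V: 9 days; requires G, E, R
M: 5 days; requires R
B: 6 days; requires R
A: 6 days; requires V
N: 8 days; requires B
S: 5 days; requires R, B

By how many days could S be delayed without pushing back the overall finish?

4

E→V→A = 4+9+6 = 19 sets the makespan at 19 days.
S finishes as early as 15 and must finish by 19.
So S can slip 19 − 15 = 4 days.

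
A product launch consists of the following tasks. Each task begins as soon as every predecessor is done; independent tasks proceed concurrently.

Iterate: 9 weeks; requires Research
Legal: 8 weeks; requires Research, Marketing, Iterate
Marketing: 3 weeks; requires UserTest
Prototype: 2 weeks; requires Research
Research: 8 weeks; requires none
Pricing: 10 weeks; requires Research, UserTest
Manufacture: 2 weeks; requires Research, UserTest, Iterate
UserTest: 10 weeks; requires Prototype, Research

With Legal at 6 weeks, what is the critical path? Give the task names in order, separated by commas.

Research, Prototype, UserTest, Pricing

As given, the longest chain is Research→Prototype→UserTest→Marketing→Legal = 8+2+10+3+8 = 31, so the finish is 31 weeks.
Legal is on the critical path; changing it to 6 makes that path 29 weeks.
New critical path: Research→Prototype→UserTest→Pricing = 8+2+10+10 = 30 ⇒ 30 weeks.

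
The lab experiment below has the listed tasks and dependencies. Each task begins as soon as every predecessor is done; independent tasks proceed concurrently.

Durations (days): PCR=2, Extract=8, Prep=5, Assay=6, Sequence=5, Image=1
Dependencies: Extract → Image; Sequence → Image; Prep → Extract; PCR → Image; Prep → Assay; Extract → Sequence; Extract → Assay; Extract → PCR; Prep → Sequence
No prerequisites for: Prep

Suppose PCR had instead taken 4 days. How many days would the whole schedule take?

The binding path is Prep→Extract→Sequence→Image = 5+8+5+1 = 19; finish at 19 days.
PCR has 3 days of float (longest path through it is 16).
No other chain overtakes it, so the finish is 19 days.

19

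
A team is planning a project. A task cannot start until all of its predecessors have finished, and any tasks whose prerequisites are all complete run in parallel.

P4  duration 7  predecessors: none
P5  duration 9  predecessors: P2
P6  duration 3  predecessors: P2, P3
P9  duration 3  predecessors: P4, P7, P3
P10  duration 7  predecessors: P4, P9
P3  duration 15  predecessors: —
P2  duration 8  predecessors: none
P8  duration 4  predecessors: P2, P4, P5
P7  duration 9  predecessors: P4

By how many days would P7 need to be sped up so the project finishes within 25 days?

Current finish: 26 days; target: 25.
P7 is on every critical path, so each day cut from P7 cuts the finish by one (this holds down to a finish of 25).
Need 26 − 25 = 1 day off P7 → P7 becomes 8 days, finish becomes 25.

1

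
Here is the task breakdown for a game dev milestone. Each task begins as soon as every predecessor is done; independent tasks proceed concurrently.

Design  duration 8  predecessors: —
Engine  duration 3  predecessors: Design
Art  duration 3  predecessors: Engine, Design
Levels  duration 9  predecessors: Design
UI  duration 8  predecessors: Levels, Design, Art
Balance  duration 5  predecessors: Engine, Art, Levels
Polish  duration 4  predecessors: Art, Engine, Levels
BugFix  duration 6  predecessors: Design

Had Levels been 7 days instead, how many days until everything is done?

Actual critical path: Design→Levels→UI = 8+9+8 = 25 ⇒ 25 days.
Since Levels is critical, the -2 change carries straight to that chain (now 23 days).
That remains the longest chain; total 23 days.

23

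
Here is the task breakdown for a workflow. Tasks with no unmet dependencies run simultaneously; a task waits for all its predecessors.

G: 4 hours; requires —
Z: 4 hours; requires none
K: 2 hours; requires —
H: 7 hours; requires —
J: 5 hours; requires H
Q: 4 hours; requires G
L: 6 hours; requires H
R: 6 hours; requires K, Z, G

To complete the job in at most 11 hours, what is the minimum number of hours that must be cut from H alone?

2

Current finish: 13 hours; target: 11.
H is on every critical path, so each hour cut from H cuts the finish by one (this holds down to a finish of 10).
Need 13 − 11 = 2 hours off H → H becomes 5 hours, finish becomes 11.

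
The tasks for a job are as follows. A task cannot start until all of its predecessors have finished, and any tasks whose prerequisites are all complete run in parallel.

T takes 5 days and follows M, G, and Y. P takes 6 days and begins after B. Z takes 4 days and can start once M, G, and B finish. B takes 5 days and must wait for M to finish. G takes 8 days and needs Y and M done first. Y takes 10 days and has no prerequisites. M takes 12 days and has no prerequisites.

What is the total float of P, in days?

Critical path: M→G→T = 12+8+5 = 25, so the finish is 25 days.
Longest path through P: 23 days (earliest finish 23, latest finish 25).
So P can slip 25 − 23 = 2 days.

2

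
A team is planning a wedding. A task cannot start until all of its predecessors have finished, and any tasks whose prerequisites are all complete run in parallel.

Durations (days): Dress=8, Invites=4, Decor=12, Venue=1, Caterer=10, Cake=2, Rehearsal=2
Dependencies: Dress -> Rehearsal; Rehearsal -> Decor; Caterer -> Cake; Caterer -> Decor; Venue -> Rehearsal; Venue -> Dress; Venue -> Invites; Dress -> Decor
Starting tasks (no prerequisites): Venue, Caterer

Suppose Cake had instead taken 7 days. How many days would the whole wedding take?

23

Baseline: Venue→Dress→Rehearsal→Decor = 1+8+2+12 = 23 → 23 days.
Cake has 11 days of float (longest path through it is 12).
No other chain overtakes it, so the finish is 23 days.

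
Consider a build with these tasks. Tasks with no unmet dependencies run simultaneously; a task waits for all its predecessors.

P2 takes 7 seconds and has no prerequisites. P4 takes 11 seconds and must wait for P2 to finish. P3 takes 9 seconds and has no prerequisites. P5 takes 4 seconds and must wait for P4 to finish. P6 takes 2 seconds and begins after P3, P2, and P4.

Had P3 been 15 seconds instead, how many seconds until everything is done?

The binding path is P2→P4→P5 = 7+11+4 = 22; finish at 22 seconds.
P3 has 11 seconds of float (longest path through it is 11).
The critical path is still P2→P4→P5; finish is now 22 seconds.

22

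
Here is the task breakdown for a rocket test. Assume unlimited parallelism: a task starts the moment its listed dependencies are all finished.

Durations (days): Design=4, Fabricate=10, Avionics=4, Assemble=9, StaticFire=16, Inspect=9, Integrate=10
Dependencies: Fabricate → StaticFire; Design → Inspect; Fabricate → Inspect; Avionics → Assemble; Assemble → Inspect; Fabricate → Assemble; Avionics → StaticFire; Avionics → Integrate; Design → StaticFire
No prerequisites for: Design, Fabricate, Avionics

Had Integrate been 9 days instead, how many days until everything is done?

28

The binding path is Fabricate→Assemble→Inspect = 10+9+9 = 28; finish at 28 days.
Integrate has 14 days of float (longest path through it is 14).
That remains the longest chain; total 28 days.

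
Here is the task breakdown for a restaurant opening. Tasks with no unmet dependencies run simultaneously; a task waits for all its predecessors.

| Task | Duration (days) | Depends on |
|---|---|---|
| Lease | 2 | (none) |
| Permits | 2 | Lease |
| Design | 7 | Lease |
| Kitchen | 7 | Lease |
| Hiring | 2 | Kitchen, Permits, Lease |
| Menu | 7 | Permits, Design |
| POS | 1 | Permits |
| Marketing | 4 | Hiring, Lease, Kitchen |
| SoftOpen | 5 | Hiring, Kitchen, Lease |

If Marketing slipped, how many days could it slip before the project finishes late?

Lease→Design→Menu = 2+7+7 = 16 sets the makespan at 16 days.
Marketing finishes as early as 15 and must finish by 16.
So Marketing can slip 16 − 15 = 1 day.

1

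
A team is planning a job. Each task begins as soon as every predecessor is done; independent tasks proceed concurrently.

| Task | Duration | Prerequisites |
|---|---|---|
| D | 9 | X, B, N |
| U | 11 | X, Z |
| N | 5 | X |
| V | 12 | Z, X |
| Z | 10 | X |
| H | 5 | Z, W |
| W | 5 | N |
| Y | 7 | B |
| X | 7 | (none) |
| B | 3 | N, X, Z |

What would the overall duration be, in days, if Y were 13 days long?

As given, the longest chain is X→Z→B→D = 7+10+3+9 = 29, so the finish is 29 days.
The longest path through Y is only 27 days, so Y has float 2.
Now X→Z→B→Y = 7+10+3+13 = 33 is longest, so the finish becomes 33 days.

33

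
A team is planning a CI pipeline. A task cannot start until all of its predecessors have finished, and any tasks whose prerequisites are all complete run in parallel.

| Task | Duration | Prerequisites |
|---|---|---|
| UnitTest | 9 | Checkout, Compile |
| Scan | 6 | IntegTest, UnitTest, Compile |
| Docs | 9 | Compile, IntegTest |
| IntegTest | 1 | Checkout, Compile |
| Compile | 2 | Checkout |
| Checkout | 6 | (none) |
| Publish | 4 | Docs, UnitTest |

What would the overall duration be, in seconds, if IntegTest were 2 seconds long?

23

The binding path is Checkout→Compile→UnitTest→Scan = 6+2+9+6 = 23; finish at 23 seconds.
IntegTest is off the critical path — its longest chain is 22 seconds, giving 1 of slack.
The critical path is still Checkout→Compile→UnitTest→Scan; finish is now 23 seconds.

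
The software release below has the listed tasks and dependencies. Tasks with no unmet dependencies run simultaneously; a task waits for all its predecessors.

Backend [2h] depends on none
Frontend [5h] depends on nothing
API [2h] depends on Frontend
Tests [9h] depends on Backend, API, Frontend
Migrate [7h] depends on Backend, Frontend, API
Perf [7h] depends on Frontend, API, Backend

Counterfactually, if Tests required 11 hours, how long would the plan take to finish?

18

Actual critical path: Frontend→API→Tests = 5+2+9 = 16 ⇒ 16 hours.
Since Tests is critical, the +2 change carries straight to that chain (now 18 hours).
No other chain overtakes it, so the finish is 18 hours.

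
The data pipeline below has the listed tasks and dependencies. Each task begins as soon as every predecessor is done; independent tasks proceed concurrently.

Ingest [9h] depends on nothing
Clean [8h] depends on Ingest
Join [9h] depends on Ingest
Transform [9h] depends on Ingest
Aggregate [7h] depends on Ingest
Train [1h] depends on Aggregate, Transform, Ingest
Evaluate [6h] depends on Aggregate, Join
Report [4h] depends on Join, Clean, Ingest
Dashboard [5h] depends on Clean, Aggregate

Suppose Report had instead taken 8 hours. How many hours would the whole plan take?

26

Actual critical path: Ingest→Join→Evaluate = 9+9+6 = 24 ⇒ 24 hours.
Report is off the critical path — its longest chain is 22 hours, giving 2 of slack.
New critical path: Ingest→Join→Report = 9+9+8 = 26 ⇒ 26 hours.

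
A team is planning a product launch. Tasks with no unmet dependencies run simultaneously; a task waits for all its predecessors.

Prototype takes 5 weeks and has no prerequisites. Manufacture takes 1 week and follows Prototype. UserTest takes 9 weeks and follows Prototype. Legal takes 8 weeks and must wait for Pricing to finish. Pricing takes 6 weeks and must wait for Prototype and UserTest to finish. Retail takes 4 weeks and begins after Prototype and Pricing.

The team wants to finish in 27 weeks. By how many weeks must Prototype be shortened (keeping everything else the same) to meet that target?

1

Current finish: 28 weeks; target: 27.
Prototype is on every critical path, so each week cut from Prototype cuts the finish by one (this holds down to a finish of 24).
Need 28 − 27 = 1 week off Prototype → Prototype becomes 4 weeks, finish becomes 27.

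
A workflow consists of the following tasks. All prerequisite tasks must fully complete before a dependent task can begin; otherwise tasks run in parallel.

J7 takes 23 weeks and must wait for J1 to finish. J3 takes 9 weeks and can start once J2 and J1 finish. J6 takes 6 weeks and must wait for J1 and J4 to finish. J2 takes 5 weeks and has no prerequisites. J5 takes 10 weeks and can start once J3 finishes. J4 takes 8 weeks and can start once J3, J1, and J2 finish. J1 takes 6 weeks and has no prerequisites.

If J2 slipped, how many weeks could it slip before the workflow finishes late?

1

Critical path: J1→J3→J4→J6 = 6+9+8+6 = 29, so the finish is 29 weeks.
The longest chain containing J2 totals 28 weeks.
So J2 can slip 6 − 5 = 1 week.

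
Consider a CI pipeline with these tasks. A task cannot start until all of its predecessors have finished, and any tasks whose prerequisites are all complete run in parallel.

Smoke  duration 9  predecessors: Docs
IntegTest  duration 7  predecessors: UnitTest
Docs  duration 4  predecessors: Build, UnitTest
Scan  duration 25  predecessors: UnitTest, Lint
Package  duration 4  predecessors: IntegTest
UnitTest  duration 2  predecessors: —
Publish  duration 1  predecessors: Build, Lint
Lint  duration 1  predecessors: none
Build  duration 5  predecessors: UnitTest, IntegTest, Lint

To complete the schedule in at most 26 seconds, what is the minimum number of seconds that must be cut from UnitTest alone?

1

Current finish: 27 seconds; target: 26.
UnitTest is on every critical path, so each second cut from UnitTest cuts the finish by one (this holds down to a finish of 26).
Need 27 − 26 = 1 second off UnitTest → UnitTest becomes 1 second, finish becomes 26.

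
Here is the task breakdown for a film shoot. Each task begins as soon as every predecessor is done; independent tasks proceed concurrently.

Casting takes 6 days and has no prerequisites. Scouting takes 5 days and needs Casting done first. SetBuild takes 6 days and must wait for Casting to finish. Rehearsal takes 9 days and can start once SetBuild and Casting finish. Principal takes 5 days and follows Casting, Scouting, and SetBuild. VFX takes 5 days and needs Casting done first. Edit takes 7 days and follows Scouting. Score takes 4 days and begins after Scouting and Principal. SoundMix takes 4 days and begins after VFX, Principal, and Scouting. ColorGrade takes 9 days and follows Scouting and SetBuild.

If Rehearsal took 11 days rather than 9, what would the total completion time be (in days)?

Critical path before the change: Casting→SetBuild→Rehearsal = 6+6+9 = 21 giving 21 days.
Rehearsal lies on that path, so at 11 days the path becomes 23 days.
That remains the longest chain; total 23 days.

23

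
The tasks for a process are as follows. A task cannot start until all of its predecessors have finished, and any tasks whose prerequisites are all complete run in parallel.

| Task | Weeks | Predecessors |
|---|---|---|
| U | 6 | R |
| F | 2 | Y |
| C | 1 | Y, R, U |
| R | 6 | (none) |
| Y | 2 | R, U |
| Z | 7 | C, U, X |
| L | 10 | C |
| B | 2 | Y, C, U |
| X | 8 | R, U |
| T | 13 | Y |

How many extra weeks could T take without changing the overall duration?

R→U→Y→T = 6+6+2+13 = 27 sets the makespan at 27 weeks.
The longest chain containing T totals 27 weeks.
So T can slip 27 − 27 = 0 weeks.

0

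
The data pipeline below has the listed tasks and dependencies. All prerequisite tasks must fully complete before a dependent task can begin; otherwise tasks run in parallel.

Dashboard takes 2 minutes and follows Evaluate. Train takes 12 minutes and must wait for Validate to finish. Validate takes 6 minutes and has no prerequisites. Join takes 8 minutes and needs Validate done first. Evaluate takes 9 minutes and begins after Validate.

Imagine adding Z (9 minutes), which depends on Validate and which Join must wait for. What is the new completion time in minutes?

23

Originally the plan takes 18 minutes.
With Z inserted, Join now waits for max(Validate, Z).
New critical path: Validate→Z→Join = 6+9+8 = 23 ⇒ 23 minutes.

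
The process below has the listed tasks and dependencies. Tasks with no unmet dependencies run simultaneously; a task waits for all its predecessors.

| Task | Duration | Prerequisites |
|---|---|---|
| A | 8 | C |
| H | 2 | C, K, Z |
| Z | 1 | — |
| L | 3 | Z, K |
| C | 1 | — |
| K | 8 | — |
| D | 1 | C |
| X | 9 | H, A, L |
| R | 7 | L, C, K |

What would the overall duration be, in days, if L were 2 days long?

The binding path is K→L→X = 8+3+9 = 20; finish at 20 days.
L is on the critical path; changing it to 2 makes that path 19 days.
That remains the longest chain; total 19 days.

19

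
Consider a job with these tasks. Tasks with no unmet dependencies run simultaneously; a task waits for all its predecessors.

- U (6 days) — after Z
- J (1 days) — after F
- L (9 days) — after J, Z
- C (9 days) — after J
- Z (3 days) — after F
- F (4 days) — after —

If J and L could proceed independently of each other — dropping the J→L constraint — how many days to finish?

With the dependency in place, F→Z→L = 4+3+9 = 16 sets the finish at 16 days.
Dropping J→L doesn't change L's earliest start (7); another predecessor still binds.
The longest chain is now F→Z→L = 4+3+9 = 16, so the job takes 16 days.

16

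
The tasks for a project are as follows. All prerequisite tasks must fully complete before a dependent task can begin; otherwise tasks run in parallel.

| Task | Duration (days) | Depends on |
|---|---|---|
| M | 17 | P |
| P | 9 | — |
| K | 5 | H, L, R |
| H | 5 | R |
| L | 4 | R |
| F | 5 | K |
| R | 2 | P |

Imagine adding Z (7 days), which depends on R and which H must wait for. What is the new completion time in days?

33

Originally the schedule takes 26 days.
With Z inserted, H now waits for max(R, Z).
New critical path: P→R→Z→H→K→F = 9+2+7+5+5+5 = 33 ⇒ 33 days.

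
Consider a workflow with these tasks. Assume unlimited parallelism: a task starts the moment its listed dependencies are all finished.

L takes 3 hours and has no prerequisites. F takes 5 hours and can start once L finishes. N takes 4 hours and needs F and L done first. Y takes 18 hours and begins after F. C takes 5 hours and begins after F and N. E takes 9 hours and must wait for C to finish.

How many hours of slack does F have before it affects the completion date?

0

The longest chain is L→F→N→C→E = 3+5+4+5+9 = 26; overall finish 26 hours.
The longest chain containing F totals 26 hours.
Slack of F = 3 − 3 = 0 hours.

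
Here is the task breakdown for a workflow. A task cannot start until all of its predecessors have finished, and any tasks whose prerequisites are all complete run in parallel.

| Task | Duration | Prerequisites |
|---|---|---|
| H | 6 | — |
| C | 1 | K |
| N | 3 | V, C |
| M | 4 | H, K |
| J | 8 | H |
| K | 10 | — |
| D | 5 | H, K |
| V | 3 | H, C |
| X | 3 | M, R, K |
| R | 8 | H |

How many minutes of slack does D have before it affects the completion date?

2

H→R→X = 6+8+3 = 17 sets the makespan at 17 minutes.
Longest path through D: 15 minutes (earliest finish 15, latest finish 17).
Slack of D = 12 − 10 = 2 minutes.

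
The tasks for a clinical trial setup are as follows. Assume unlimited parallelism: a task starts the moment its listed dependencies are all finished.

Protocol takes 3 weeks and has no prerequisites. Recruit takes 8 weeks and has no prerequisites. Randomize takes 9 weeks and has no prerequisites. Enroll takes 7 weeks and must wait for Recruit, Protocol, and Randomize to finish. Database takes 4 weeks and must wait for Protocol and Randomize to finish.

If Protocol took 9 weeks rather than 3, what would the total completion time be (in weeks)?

16

The binding path is Randomize→Enroll = 9+7 = 16; finish at 16 weeks.
The longest path through Protocol is only 10 weeks, so Protocol has float 6.
Now Protocol→Enroll = 9+7 = 16 is longest, so the finish becomes 16 weeks.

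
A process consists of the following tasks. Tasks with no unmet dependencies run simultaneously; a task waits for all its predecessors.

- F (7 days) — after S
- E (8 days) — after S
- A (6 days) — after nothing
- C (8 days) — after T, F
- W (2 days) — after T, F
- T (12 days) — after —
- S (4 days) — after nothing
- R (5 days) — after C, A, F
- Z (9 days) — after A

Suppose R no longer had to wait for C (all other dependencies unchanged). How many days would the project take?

20

Before: longest chain T→C→R = 12+8+5 = 25, finish 25.
Without C→R, R's earliest start moves from 20 to 11.
The longest chain is now T→C = 12+8 = 20, so the project takes 20 days.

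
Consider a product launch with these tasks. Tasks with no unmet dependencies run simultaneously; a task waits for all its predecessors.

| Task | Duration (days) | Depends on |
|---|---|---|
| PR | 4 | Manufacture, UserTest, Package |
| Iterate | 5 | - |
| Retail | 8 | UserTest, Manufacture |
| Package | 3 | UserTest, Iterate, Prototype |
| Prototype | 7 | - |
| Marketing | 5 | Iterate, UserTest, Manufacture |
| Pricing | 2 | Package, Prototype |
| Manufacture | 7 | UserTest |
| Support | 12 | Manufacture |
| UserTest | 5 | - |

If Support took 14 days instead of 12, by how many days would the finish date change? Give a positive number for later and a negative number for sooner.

2

Critical path before the change: UserTest→Manufacture→Support = 5+7+12 = 24 giving 24 days.
Support lies on that path, so at 14 days the path becomes 26 days.
No other chain overtakes it, so the finish is 26 days.
Change in finish: 26 − 24 = +2 days.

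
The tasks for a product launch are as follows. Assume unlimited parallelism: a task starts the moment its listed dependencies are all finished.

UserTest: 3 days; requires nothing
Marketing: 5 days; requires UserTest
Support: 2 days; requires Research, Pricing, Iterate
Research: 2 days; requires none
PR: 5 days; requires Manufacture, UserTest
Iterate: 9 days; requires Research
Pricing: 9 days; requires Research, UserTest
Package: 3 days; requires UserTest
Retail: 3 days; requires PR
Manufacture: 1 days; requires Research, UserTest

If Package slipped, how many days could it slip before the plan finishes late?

The longest chain is UserTest→Pricing→Support = 3+9+2 = 14; overall finish 14 days.
Longest path through Package: 6 days (earliest finish 6, latest finish 14).
Slack of Package = 11 − 3 = 8 days.

8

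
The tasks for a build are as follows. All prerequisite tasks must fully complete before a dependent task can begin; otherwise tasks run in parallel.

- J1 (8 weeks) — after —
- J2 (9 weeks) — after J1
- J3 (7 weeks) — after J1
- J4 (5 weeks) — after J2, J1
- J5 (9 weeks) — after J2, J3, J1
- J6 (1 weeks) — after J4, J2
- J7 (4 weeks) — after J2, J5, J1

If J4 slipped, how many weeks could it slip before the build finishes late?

The longest chain is J1→J2→J5→J7 = 8+9+9+4 = 30; overall finish 30 weeks.
The longest chain containing J4 totals 23 weeks.
Float = 30 − 23 = 7.

7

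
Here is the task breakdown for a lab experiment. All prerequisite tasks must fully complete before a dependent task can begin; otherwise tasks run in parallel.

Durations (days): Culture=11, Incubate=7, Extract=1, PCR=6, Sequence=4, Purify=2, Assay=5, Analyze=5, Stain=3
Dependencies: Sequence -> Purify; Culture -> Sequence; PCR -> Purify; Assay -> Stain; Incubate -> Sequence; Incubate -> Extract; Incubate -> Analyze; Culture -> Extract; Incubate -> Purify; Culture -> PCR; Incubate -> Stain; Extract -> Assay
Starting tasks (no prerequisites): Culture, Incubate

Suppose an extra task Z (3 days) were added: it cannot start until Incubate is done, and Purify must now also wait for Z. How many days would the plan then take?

20

Originally the plan takes 20 days.
With Z inserted, Purify now waits for max(Sequence, Incubate, PCR, Z).
New critical path: Culture→Extract→Assay→Stain = 11+1+5+3 = 20 ⇒ 20 days.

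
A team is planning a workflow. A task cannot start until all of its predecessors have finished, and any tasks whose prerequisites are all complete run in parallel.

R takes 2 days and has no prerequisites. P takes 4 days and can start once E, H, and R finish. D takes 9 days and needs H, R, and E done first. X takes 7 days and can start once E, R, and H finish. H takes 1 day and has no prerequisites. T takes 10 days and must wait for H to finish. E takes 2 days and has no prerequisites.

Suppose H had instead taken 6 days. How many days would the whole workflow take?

Actual critical path: H→T = 1+10 = 11 ⇒ 11 days.
Since H is critical, the +5 change carries straight to that chain (now 16 days).
That remains the longest chain; total 16 days.

16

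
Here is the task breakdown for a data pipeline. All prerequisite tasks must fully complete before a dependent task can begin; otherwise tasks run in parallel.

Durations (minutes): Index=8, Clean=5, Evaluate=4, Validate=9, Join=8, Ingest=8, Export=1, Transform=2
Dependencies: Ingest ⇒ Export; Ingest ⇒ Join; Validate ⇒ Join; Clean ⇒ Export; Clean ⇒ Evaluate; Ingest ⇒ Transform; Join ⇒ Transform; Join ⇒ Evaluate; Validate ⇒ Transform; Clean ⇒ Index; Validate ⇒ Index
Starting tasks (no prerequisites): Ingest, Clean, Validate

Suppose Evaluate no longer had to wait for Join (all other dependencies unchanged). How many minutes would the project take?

With the dependency in place, Validate→Join→Evaluate = 9+8+4 = 21 sets the finish at 21 minutes.
Without Join→Evaluate, Evaluate's earliest start moves from 17 to 5.
After: Validate→Join→Transform = 9+8+2 = 19 → 19 minutes.

19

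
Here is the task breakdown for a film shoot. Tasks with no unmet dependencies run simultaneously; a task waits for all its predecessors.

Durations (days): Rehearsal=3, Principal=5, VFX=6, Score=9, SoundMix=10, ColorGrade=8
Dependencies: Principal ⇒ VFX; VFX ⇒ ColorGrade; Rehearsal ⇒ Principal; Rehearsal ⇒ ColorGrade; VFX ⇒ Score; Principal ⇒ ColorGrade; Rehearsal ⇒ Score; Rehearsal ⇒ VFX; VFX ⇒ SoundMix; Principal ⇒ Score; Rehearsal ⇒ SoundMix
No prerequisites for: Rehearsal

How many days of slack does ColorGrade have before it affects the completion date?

Rehearsal→Principal→VFX→SoundMix = 3+5+6+10 = 24 sets the makespan at 24 days.
The longest chain containing ColorGrade totals 22 days.
So ColorGrade can slip 24 − 22 = 2 days.

2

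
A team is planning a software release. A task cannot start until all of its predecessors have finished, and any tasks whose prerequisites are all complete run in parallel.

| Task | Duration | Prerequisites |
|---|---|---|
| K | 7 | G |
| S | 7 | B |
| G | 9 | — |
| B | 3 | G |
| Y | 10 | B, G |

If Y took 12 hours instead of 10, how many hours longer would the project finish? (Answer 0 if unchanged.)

2

Critical path before the change: G→B→Y = 9+3+10 = 22 giving 22 hours.
Y lies on that path, so at 12 hours the path becomes 24 hours.
No other chain overtakes it, so the finish is 24 hours.
Change in finish: 24 − 22 = +2 hours.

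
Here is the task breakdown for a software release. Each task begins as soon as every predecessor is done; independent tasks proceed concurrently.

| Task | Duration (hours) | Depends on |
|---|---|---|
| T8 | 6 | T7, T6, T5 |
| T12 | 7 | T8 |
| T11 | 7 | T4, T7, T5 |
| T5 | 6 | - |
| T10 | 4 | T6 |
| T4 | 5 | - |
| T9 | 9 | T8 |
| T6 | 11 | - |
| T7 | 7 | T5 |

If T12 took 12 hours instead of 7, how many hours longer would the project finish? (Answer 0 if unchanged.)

Critical path before the change: T5→T7→T8→T9 = 6+7+6+9 = 28 giving 28 hours.
T12 is off the critical path — its longest chain is 26 hours, giving 2 of slack.
Now T5→T7→T8→T12 = 6+7+6+12 = 31 is longest, so the finish becomes 31 hours.
Change in finish: 31 − 28 = +3 hours.

3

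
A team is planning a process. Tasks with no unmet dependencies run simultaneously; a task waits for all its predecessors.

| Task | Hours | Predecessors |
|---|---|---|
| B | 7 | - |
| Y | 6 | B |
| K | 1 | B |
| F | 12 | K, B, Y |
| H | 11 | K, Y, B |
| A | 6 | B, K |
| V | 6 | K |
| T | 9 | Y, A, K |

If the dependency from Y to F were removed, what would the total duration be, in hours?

24

Before: longest chain B→Y→F = 7+6+12 = 25, finish 25.
Without Y→F, F's earliest start moves from 13 to 8.
After: B→Y→H = 7+6+11 = 24 → 24 hours.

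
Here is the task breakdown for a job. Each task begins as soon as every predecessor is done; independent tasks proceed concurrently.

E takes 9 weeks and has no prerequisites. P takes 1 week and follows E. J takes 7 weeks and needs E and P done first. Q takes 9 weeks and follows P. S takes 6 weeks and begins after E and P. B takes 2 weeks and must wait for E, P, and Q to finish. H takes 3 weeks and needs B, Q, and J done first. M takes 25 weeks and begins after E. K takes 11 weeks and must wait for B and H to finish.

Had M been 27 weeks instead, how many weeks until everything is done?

36

The binding path is E→P→Q→B→H→K = 9+1+9+2+3+11 = 35; finish at 35 weeks.
M is off the critical path — its longest chain is 34 weeks, giving 1 of slack.
New critical path: E→M = 9+27 = 36 ⇒ 36 weeks.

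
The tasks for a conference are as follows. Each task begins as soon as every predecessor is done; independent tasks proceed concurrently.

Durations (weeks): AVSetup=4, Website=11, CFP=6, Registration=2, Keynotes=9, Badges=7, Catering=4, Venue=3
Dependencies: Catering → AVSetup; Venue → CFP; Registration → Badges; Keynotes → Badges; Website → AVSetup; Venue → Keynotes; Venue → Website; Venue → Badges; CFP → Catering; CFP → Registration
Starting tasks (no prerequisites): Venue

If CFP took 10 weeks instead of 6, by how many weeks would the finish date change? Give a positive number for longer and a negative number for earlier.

3

The binding path is Venue→Keynotes→Badges = 3+9+7 = 19; finish at 19 weeks.
The longest path through CFP is only 18 weeks, so CFP has float 1.
The binding chain switches to Venue→CFP→Registration→Badges = 3+10+2+7 = 22; finish 22 weeks.
Change in finish: 22 − 19 = +3 weeks.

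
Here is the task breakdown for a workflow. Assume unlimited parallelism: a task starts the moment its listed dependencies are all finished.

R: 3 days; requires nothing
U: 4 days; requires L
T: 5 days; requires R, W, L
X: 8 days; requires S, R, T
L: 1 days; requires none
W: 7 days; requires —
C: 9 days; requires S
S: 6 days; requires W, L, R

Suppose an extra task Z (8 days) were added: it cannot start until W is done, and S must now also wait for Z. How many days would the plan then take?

Originally the plan takes 22 days.
With Z inserted, S now waits for max(W, L, R, Z).
New critical path: W→Z→S→C = 7+8+6+9 = 30 ⇒ 30 days.

30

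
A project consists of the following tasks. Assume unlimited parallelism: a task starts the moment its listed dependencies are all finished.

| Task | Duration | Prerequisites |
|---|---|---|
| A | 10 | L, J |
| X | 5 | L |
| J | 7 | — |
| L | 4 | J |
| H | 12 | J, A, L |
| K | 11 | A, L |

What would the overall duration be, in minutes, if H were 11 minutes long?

32

Baseline: J→L→A→H = 7+4+10+12 = 33 → 33 minutes.
H is on the critical path; changing it to 11 makes that path 32 minutes.
Now J→L→A→K = 7+4+10+11 = 32 is longest, so the finish becomes 32 minutes.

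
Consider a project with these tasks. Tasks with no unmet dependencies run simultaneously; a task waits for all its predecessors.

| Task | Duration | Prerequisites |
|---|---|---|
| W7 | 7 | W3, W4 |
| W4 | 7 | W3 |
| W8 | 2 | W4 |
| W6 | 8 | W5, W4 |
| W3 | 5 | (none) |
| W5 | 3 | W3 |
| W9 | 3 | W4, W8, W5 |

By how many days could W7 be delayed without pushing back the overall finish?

1

Critical path: W3→W4→W6 = 5+7+8 = 20, so the finish is 20 days.
Longest path through W7: 19 days (earliest finish 19, latest finish 20).
Float = 20 − 19 = 1.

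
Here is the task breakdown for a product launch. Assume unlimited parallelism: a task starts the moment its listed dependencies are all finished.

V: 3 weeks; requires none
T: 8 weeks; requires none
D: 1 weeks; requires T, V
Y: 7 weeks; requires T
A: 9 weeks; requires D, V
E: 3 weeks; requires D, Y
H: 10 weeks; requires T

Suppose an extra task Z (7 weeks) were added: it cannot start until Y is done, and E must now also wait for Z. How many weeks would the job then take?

Originally the job takes 18 weeks.
With Z inserted, E now waits for max(D, Y, Z).
New critical path: T→Y→Z→E = 8+7+7+3 = 25 ⇒ 25 weeks.

25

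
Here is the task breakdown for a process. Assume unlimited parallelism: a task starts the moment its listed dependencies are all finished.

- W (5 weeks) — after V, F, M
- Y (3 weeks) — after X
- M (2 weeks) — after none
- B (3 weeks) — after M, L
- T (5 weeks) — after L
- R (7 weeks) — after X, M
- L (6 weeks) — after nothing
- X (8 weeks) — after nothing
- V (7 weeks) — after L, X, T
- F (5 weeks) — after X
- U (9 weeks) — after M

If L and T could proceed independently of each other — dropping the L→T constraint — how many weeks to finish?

Before: longest chain L→T→V→W = 6+5+7+5 = 23, finish 23.
Without L→T, T's earliest start moves from 6 to 0.
After: X→V→W = 8+7+5 = 20 → 20 weeks.

20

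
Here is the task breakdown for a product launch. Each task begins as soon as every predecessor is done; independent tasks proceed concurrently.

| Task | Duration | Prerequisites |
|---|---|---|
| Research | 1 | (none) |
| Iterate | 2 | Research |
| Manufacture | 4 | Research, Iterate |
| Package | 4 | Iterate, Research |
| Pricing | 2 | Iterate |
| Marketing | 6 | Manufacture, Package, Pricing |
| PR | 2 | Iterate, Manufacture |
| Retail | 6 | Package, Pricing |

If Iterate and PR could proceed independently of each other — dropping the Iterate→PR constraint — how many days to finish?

Before: longest chain Research→Iterate→Manufacture→Marketing = 1+2+4+6 = 13, finish 13.
Dropping Iterate→PR doesn't change PR's earliest start (7); another predecessor still binds.
New critical path: Research→Iterate→Manufacture→Marketing = 1+2+4+6 = 13 ⇒ 13 days.

13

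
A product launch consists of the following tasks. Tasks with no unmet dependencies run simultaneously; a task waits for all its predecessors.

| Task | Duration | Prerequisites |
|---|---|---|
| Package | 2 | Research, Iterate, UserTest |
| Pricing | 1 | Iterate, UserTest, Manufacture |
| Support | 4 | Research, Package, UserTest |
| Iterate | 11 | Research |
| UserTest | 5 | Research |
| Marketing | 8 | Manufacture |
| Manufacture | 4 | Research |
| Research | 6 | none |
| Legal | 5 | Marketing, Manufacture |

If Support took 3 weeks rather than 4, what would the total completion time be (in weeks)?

Actual critical path: Research→Iterate→Package→Support = 6+11+2+4 = 23 ⇒ 23 weeks.
Support is on the critical path; changing it to 3 makes that path 22 weeks.
New critical path: Research→Manufacture→Marketing→Legal = 6+4+8+5 = 23 ⇒ 23 weeks.

23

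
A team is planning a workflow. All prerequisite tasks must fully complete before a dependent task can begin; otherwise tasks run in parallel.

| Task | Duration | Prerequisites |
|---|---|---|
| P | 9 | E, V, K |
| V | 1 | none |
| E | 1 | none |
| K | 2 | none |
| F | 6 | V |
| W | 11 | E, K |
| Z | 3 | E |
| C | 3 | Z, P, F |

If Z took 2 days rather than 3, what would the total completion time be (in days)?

Critical path before the change: K→P→C = 2+9+3 = 14 giving 14 days.
Z is off the critical path — its longest chain is 7 days, giving 7 of slack.
That remains the longest chain; total 14 days.

14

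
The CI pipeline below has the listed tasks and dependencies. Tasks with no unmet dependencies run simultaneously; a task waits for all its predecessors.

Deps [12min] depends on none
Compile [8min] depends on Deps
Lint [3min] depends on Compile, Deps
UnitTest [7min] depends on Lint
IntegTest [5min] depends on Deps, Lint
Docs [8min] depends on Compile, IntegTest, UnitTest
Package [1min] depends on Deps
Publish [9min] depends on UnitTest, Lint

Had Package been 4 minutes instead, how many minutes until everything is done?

39

Critical path before the change: Deps→Compile→Lint→UnitTest→Publish = 12+8+3+7+9 = 39 giving 39 minutes.
Package is off the critical path — its longest chain is 13 minutes, giving 26 of slack.
That remains the longest chain; total 39 minutes.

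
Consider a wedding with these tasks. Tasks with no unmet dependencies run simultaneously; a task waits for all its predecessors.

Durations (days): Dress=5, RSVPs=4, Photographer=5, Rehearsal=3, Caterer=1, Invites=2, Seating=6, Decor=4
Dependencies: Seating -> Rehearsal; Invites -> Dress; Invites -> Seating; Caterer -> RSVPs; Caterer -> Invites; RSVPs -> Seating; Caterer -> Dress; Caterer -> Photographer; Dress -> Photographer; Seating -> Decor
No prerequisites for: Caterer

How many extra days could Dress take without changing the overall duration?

2

The longest chain is Caterer→RSVPs→Seating→Decor = 1+4+6+4 = 15; overall finish 15 days.
The longest chain containing Dress totals 13 days.
Float = 15 − 13 = 2.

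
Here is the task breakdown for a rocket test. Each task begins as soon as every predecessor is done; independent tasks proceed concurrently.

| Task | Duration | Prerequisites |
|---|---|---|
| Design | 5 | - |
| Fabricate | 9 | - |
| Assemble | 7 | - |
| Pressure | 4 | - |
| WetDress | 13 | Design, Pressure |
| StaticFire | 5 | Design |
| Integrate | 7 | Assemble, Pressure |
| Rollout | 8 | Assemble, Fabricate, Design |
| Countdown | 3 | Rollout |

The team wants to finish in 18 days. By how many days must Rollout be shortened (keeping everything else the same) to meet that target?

Current finish: 20 days; target: 18.
Rollout is on every critical path, so each day cut from Rollout cuts the finish by one (this holds down to a finish of 18).
Need 20 − 18 = 2 days off Rollout → Rollout becomes 6 days, finish becomes 18.

2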